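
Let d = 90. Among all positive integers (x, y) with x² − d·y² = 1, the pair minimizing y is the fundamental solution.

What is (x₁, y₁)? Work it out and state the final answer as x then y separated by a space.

19 2

[9; 2,18] for √90; ℓ=2 ⇒ convergent index 1
i=0: a=9 ⇒ p=9, q=1
i=1: a=2 ⇒ p=19, q=2
fundamental: x₁=19, y₁=2  (since 361 − 90·4 = 1)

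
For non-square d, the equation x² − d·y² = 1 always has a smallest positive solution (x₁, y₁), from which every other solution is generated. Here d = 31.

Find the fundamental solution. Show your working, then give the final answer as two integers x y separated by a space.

√31 → a₀=5, period (1,1,3,5,3,1,1,10); ℓ=8 even so k=7
k=0  a_k=5  p_k/q_k = 5/1
…
k=5  a_k=3  p_k/q_k = 657/118
k=6  a_k=1  p_k/q_k = 863/155
k=7  a_k=1  p_k/q_k = 1520/273
→ (1520, 273).  Check: 1520²=2310400, 31·273²=2310399, difference 1.

1520 273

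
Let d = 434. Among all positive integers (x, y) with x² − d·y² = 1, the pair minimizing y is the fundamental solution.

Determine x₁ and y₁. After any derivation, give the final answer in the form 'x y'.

125 6

√434 = [20; 1,4,1,40, …], period ℓ=4 (even) → k=3
step 0: (20, 1)  from 20·(1,0) + (0,1)
…
step 2: (104, 5)  from 4·(21,1) + (20,1)
step 3: (125, 6)  from 1·(104,5) + (21,1)
→ (125, 6).  Check: 125²=15625, 434·6²=15624, difference 1.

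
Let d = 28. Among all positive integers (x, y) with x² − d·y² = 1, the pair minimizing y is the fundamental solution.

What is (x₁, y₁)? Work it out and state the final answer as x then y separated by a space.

127 24

d=28: √d = [5; 3,2,3,10] (ℓ=4, even), read p_3/q_3
a_0=5:  p_0=5·1+0=5,  q_0=5·0+1=1
a_1=3:  p_1=3·5+1=16,  q_1=3·1+0=3
a_2=2:  p_2=2·16+5=37,  q_2=2·3+1=7
a_3=3:  p_3=3·37+16=127,  q_3=3·7+3=24
fundamental: x₁=127, y₁=24  (since 16129 − 28·576 = 1)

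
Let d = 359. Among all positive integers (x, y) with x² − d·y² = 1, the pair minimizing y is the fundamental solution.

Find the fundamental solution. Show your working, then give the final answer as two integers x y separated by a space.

√359 → a₀=18, period (1,17,1,36); ℓ=4 even so k=3
i=0: a=18 ⇒ p=18, q=1
i=1: a=1 ⇒ p=19, q=1
i=2: a=17 ⇒ p=341, q=18
i=3: a=1 ⇒ p=360, q=19
→ (360, 19).  Check: 360²=129600, 359·19²=129599, difference 1.

360 19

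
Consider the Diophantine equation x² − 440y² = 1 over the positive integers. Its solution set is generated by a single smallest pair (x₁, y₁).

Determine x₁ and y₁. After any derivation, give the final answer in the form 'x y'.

d=440: √d = [20; 1,40] (ℓ=2, even), read p_1/q_1
a_0=20:  p_0=20·1+0=20,  q_0=20·0+1=1
a_1=1:  p_1=1·20+1=21,  q_1=1·1+0=1
fundamental: x₁=21, y₁=1  (since 441 − 440·1 = 1)

21 1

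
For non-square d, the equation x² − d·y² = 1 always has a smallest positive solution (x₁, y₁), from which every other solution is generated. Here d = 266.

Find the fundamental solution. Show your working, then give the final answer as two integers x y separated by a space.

685 42

[16; 3,4,3,32] for √266; ℓ=4 ⇒ convergent index 3
step 0: (16, 1)  from 16·(1,0) + (0,1)
…
step 2: (212, 13)  from 4·(49,3) + (16,1)
step 3: (685, 42)  from 3·(212,13) + (49,3)
(x₁, y₁) = (685, 42);  685² − 266·42² = 1 ✓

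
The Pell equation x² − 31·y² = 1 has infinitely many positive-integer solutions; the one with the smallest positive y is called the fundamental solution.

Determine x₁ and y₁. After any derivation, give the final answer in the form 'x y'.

1520 273

[5; 1,1,3,5,3,1,1,10] for √31; ℓ=8 ⇒ convergent index 7
k=0  a_k=5  p_k/q_k = 5/1
…
k=2  a_k=1  p_k/q_k = 11/2
…
k=4  a_k=5  p_k/q_k = 206/37
…
k=6  a_k=1  p_k/q_k = 863/155
k=7  a_k=1  p_k/q_k = 1520/273
→ (1520, 273).  Check: 1520²=2310400, 31·273²=2310399, difference 1.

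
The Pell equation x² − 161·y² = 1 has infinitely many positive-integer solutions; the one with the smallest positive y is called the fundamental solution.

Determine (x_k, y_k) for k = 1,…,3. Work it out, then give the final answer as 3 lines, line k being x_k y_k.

d=161: √d = [12; 1,2,4,1,2,1,4,2,1,24] (ℓ=10, even), read p_9/q_9
i=0: a=12 ⇒ p=12, q=1
…
i=6: a=1 ⇒ p=774, q=61
…
i=8: a=2 ⇒ p=8108, q=639
i=9: a=1 ⇒ p=11775, q=928
→ (11775, 928).  Check: 11775²=138650625, 161·928²=138650624, difference 1.
(x_2, y_2) = (11775·11775 + 161·928·928, 11775·928 + 928·11775) = (277301249, 21854400)
(x_3, y_3) = (11775·277301249 + 161·928·21854400, 11775·21854400 + 928·277301249) = (6530444402175, 514671119072)

11775 928
277301249 21854400
6530444402175 514671119072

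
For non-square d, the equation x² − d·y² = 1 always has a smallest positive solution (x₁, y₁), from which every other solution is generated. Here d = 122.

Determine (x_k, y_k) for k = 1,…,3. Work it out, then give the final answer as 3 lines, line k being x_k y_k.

243 22
118097 10692
57394899 5196290

d=122: √d = [11; 22] (ℓ=1, odd), read p_1/q_1
k=0  a_k=11  p_k/q_k = 11/1
k=1  a_k=22  p_k/q_k = 243/22
fundamental: x₁=243, y₁=22  (since 59049 − 122·484 = 1)
(x_2, y_2) = (243·243 + 122·22·22, 243·22 + 22·243) = (118097, 10692)
(x_3, y_3) = (243·118097 + 122·22·10692, 243·10692 + 22·118097) = (57394899, 5196290)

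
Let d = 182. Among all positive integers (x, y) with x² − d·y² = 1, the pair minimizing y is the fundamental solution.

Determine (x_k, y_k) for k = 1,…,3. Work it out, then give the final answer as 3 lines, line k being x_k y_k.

√182 = [13; 2,26, …], period ℓ=2 (even) → k=1
a_0=13:  p_0=13·1+0=13,  q_0=13·0+1=1
a_1=2:  p_1=2·13+1=27,  q_1=2·1+0=2
fundamental: x₁=27, y₁=2  (since 729 − 182·4 = 1)
n=2: (27,2)∘(27,2) = (27·27+182·2·2, 27·2+2·27) = (1457,108)
n=3: (1457,108)∘(27,2) = (27·1457+182·2·108, 27·108+2·1457) = (78651,5830)

27 2
1457 108
78651 5830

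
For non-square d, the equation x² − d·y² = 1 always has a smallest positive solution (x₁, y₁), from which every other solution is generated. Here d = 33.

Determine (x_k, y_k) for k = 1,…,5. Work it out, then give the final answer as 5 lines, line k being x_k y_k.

[5; 1,2,1,10] for √33; ℓ=4 ⇒ convergent index 3
k=0  a_k=5  p_k/q_k = 5/1
…
k=2  a_k=2  p_k/q_k = 17/3
k=3  a_k=1  p_k/q_k = 23/4
→ (23, 4).  Check: 23²=529, 33·4²=528, difference 1.
k=2:  x_2 = 23·23+33·4·4 = 1057,  y_2 = 23·4+4·23 = 184
k=3:  x_3 = 23·1057+33·4·184 = 48599,  y_3 = 23·184+4·1057 = 8460
k=4:  x_4 = 23·48599+33·4·8460 = 2234497,  y_4 = 23·8460+4·48599 = 388976
k=5:  x_5 = 23·2234497+33·4·388976 = 102738263,  y_5 = 23·388976+4·2234497 = 17884436

23 4
1057 184
48599 8460
2234497 388976
102738263 17884436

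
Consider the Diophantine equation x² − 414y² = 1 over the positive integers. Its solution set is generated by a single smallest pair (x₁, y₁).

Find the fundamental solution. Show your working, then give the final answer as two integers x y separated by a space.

d=414: √d = [20; 2,1,7,2,7,1,2,40] (ℓ=8, even), read p_7/q_7
k=0  a_k=20  p_k/q_k = 20/1
…
k=2  a_k=1  p_k/q_k = 61/3
…
k=5  a_k=7  p_k/q_k = 7447/366
k=6  a_k=1  p_k/q_k = 8444/415
k=7  a_k=2  p_k/q_k = 24335/1196
→ (24335, 1196).  Check: 24335²=592192225, 414·1196²=592192224, difference 1.

24335 1196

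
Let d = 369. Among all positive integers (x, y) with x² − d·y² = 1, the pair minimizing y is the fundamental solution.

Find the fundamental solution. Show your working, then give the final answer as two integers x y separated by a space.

d=369: √d = [19; 4,1,3,2,7,4,7,2,3,1,4,38] (ℓ=12, even), read p_11/q_11
i=0: a=19 ⇒ p=19, q=1
i=1: a=4 ⇒ p=77, q=4
i=2: a=1 ⇒ p=96, q=5
i=3: a=3 ⇒ p=365, q=19
i=4: a=2 ⇒ p=826, q=43
i=5: a=7 ⇒ p=6147, q=320
i=6: a=4 ⇒ p=25414, q=1323
i=7: a=7 ⇒ p=184045, q=9581
i=8: a=2 ⇒ p=393504, q=20485
i=9: a=3 ⇒ p=1364557, q=71036
i=10: a=1 ⇒ p=1758061, q=91521
i=11: a=4 ⇒ p=8396801, q=437120
fundamental: x₁=8396801, y₁=437120  (since 70506267033601 − 369·191073894400 = 1)

8396801 437120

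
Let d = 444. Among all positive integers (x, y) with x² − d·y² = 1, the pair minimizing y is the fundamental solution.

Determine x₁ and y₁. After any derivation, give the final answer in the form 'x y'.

[21; 14,42] for √444; ℓ=2 ⇒ convergent index 1
step 0: (21, 1)  from 21·(1,0) + (0,1)
step 1: (295, 14)  from 14·(21,1) + (1,0)
→ (295, 14).  Check: 295²=87025, 444·14²=87024, difference 1.

295 14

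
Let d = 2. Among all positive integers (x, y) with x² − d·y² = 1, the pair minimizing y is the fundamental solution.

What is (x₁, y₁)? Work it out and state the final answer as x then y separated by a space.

√2 → a₀=1, period (2); ℓ=1 odd so k=1
i=0: a=1 ⇒ p=1, q=1
i=1: a=2 ⇒ p=3, q=2
→ (3, 2).  Check: 3²=9, 2·2²=8, difference 1.

3 2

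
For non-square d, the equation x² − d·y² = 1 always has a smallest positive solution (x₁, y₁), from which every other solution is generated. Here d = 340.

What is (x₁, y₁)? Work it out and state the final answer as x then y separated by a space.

285769 15498

√340 → a₀=18, period (2,3,1,1,1,…,3,2,36); ℓ=14 even so k=13
a_0=18:  p_0=18·1+0=18,  q_0=18·0+1=1
a_1=2:  p_1=2·18+1=37,  q_1=2·1+0=2
…
a_3=1:  p_3=1·129+37=166,  q_3=1·7+2=9
…
a_7=8:  p_7=8·756+461=6509,  q_7=8·41+25=353
…
a_11=1:  p_11=1·21039+13774=34813,  q_11=1·1141+747=1888
a_12=3:  p_12=3·34813+21039=125478,  q_12=3·1888+1141=6805
a_13=2:  p_13=2·125478+34813=285769,  q_13=2·6805+1888=15498
(x₁, y₁) = (285769, 15498);  285769² − 340·15498² = 1 ✓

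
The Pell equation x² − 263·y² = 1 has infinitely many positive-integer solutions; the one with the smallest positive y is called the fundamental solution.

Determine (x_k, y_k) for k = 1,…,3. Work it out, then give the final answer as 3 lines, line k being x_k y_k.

139128 8579
38713200767 2387158224
10772180392483224 664241098768765

d=263: √d = [16; 4,1,1,1,1,15,1,1,1,1,4,32] (ℓ=12, even), read p_11/q_11
k=0  a_k=16  p_k/q_k = 16/1
k=1  a_k=4  p_k/q_k = 65/4
k=2  a_k=1  p_k/q_k = 81/5
…
k=5  a_k=1  p_k/q_k = 373/23
k=6  a_k=15  p_k/q_k = 5822/359
k=7  a_k=1  p_k/q_k = 6195/382
…
k=9  a_k=1  p_k/q_k = 18212/1123
k=10  a_k=1  p_k/q_k = 30229/1864
k=11  a_k=4  p_k/q_k = 139128/8579
→ (139128, 8579).  Check: 139128²=19356600384, 263·8579²=19356600383, difference 1.
k=2:  x_2 = 139128·139128+263·8579·8579 = 38713200767,  y_2 = 139128·8579+8579·139128 = 2387158224
k=3:  x_3 = 139128·38713200767+263·8579·2387158224 = 10772180392483224,  y_3 = 139128·2387158224+8579·38713200767 = 664241098768765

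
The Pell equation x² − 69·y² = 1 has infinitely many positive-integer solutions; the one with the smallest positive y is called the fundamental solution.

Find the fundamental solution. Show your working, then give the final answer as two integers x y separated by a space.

√69 = [8; 3,3,1,4,1,3,3,16, …], period ℓ=8 (even) → k=7
i=0: a=8 ⇒ p=8, q=1
i=1: a=3 ⇒ p=25, q=3
i=2: a=3 ⇒ p=83, q=10
i=3: a=1 ⇒ p=108, q=13
…
i=5: a=1 ⇒ p=623, q=75
i=6: a=3 ⇒ p=2384, q=287
i=7: a=3 ⇒ p=7775, q=936
→ (7775, 936).  Check: 7775²=60450625, 69·936²=60450624, difference 1.

7775 936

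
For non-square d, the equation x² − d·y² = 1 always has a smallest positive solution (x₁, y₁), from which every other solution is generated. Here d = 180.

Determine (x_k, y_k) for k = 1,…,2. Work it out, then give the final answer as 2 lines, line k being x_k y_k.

√180 = [13; 2,2,2,26, …], period ℓ=4 (even) → k=3
k=0  a_k=13  p_k/q_k = 13/1
k=1  a_k=2  p_k/q_k = 27/2
k=2  a_k=2  p_k/q_k = 67/5
k=3  a_k=2  p_k/q_k = 161/12
(x₁, y₁) = (161, 12);  161² − 180·12² = 1 ✓
k=2:  x_2 = 161·161+180·12·12 = 51841,  y_2 = 161·12+12·161 = 3864

161 12
51841 3864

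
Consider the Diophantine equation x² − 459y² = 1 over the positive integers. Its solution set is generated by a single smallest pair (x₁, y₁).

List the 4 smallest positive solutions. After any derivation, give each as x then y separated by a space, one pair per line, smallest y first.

499850 23331
499700044999 23324000700
499550134985000450 23317003499766669
499400269944005249820001 23310008398693414998600

√459 → a₀=21, period (2,2,1,4,21,4,1,2,2,42); ℓ=10 even so k=9
k=0  a_k=21  p_k/q_k = 21/1
k=1  a_k=2  p_k/q_k = 43/2
…
k=3  a_k=1  p_k/q_k = 150/7
k=4  a_k=4  p_k/q_k = 707/33
k=5  a_k=21  p_k/q_k = 14997/700
k=6  a_k=4  p_k/q_k = 60695/2833
k=7  a_k=1  p_k/q_k = 75692/3533
k=8  a_k=2  p_k/q_k = 212079/9899
k=9  a_k=2  p_k/q_k = 499850/23331
fundamental: x₁=499850, y₁=23331  (since 249850022500 − 459·544335561 = 1)
(x_2, y_2) = (499850·499850 + 459·23331·23331, 499850·23331 + 23331·499850) = (499700044999, 23324000700)
(x_3, y_3) = (499850·499700044999 + 459·23331·23324000700, 499850·23324000700 + 23331·499700044999) = (499550134985000450, 23317003499766669)
(x_4, y_4) = (499850·499550134985000450 + 459·23331·23317003499766669, 499850·23317003499766669 + 23331·499550134985000450) = (499400269944005249820001, 23310008398693414998600)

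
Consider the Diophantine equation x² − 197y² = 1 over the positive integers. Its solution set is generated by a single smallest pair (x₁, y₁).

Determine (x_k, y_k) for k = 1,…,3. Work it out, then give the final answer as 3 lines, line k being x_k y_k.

√197 = [14; 28, …], period ℓ=1 (odd) → k=1
i=0: a=14 ⇒ p=14, q=1
i=1: a=28 ⇒ p=393, q=28
→ (393, 28).  Check: 393²=154449, 197·28²=154448, difference 1.
n=2: (393,28)∘(393,28) = (393·393+197·28·28, 393·28+28·393) = (308897,22008)
n=3: (308897,22008)∘(393,28) = (393·308897+197·28·22008, 393·22008+28·308897) = (242792649,17298260)

393 28
308897 22008
242792649 17298260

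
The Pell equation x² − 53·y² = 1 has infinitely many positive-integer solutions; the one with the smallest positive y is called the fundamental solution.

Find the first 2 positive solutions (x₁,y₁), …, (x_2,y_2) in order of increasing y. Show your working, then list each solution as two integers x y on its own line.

66249 9100
8777860001 1205731800

√53 → a₀=7, period (3,1,1,3,14); ℓ=5 odd so k=9
a_0=7:  p_0=7·1+0=7,  q_0=7·0+1=1
…
a_3=1:  p_3=1·29+22=51,  q_3=1·4+3=7
…
a_7=1:  p_7=1·7979+2599=10578,  q_7=1·1096+357=1453
a_8=1:  p_8=1·10578+7979=18557,  q_8=1·1453+1096=2549
a_9=3:  p_9=3·18557+10578=66249,  q_9=3·2549+1453=9100
→ (66249, 9100).  Check: 66249²=4388930001, 53·9100²=4388930000, difference 1.
k=2:  x_2 = 66249·66249+53·9100·9100 = 8777860001,  y_2 = 66249·9100+9100·66249 = 1205731800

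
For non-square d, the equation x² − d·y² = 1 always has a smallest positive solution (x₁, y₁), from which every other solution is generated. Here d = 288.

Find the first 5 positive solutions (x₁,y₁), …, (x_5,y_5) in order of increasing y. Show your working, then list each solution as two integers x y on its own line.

17 1
577 34
19601 1155
665857 39236
22619537 1332869

√288 → a₀=16, period (1,32); ℓ=2 even so k=1
step 0: (16, 1)  from 16·(1,0) + (0,1)
step 1: (17, 1)  from 1·(16,1) + (1,0)
→ (17, 1).  Check: 17²=289, 288·1²=288, difference 1.
k=2:  x_2 = 17·17+288·1·1 = 577,  y_2 = 17·1+1·17 = 34
k=3:  x_3 = 17·577+288·1·34 = 19601,  y_3 = 17·34+1·577 = 1155
k=4:  x_4 = 17·19601+288·1·1155 = 665857,  y_4 = 17·1155+1·19601 = 39236
k=5:  x_5 = 17·665857+288·1·39236 = 22619537,  y_5 = 17·39236+1·665857 = 1332869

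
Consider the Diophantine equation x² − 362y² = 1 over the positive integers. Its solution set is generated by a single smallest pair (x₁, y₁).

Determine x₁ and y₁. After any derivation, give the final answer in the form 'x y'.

723 38

√362 → a₀=19, period (38); ℓ=1 odd so k=1
step 0: (19, 1)  from 19·(1,0) + (0,1)
step 1: (723, 38)  from 38·(19,1) + (1,0)
(x₁, y₁) = (723, 38);  723² − 362·38² = 1 ✓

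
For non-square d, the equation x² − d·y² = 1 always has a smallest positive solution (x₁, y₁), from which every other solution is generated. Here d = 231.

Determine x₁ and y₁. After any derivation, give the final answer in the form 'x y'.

76 5

√231 = [15; 5,30, …], period ℓ=2 (even) → k=1
i=0: a=15 ⇒ p=15, q=1
i=1: a=5 ⇒ p=76, q=5
(x₁, y₁) = (76, 5);  76² − 231·5² = 1 ✓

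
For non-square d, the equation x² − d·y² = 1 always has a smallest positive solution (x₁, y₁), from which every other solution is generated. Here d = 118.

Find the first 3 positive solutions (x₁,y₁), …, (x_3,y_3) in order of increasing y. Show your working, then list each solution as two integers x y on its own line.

306917 28254
188396089777 17343265836
115643925371868101 10645886241146970

√118 = [10; 1,6,3,2,10,2,3,6,1,20, …], period ℓ=10 (even) → k=9
a_0=10:  p_0=10·1+0=10,  q_0=10·0+1=1
…
a_2=6:  p_2=6·11+10=76,  q_2=6·1+1=7
…
a_8=6:  p_8=6·42115+12112=264802,  q_8=6·3877+1115=24377
a_9=1:  p_9=1·264802+42115=306917,  q_9=1·24377+3877=28254
fundamental: x₁=306917, y₁=28254  (since 94198044889 − 118·798288516 = 1)
n=2: (306917,28254)∘(306917,28254) = (306917·306917+118·28254·28254, 306917·28254+28254·306917) = (188396089777,17343265836)
n=3: (188396089777,17343265836)∘(306917,28254) = (306917·188396089777+118·28254·17343265836, 306917·17343265836+28254·188396089777) = (115643925371868101,10645886241146970)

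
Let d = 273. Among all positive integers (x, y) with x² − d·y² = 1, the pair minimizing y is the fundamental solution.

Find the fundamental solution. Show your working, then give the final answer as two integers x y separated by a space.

727 44

[16; 1,1,10,1,1,32] for √273; ℓ=6 ⇒ convergent index 5
a_0=16:  p_0=16·1+0=16,  q_0=16·0+1=1
a_1=1:  p_1=1·16+1=17,  q_1=1·1+0=1
…
a_3=10:  p_3=10·33+17=347,  q_3=10·2+1=21
a_4=1:  p_4=1·347+33=380,  q_4=1·21+2=23
a_5=1:  p_5=1·380+347=727,  q_5=1·23+21=44
(x₁, y₁) = (727, 44);  727² − 273·44² = 1 ✓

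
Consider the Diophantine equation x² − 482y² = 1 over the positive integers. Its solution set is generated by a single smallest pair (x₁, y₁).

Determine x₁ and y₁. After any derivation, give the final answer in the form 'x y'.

483 22

[21; 1,20,1,42] for √482; ℓ=4 ⇒ convergent index 3
step 0: (21, 1)  from 21·(1,0) + (0,1)
…
step 2: (461, 21)  from 20·(22,1) + (21,1)
step 3: (483, 22)  from 1·(461,21) + (22,1)
→ (483, 22).  Check: 483²=233289, 482·22²=233288, difference 1.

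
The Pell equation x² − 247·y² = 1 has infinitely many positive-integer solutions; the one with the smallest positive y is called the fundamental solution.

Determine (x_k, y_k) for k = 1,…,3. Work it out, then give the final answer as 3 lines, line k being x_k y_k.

85292 5427
14549450527 925759368
2481903468612476 157919736025485

√247 → a₀=15, period (1,2,1,1,9,1,9,1,1,2,1,30); ℓ=12 even so k=11
a_0=15:  p_0=15·1+0=15,  q_0=15·0+1=1
a_1=1:  p_1=1·15+1=16,  q_1=1·1+0=1
a_2=2:  p_2=2·16+15=47,  q_2=2·1+1=3
a_3=1:  p_3=1·47+16=63,  q_3=1·3+1=4
a_4=1:  p_4=1·63+47=110,  q_4=1·4+3=7
…
a_7=9:  p_7=9·1163+1053=11520,  q_7=9·74+67=733
…
a_10=2:  p_10=2·24203+12683=61089,  q_10=2·1540+807=3887
a_11=1:  p_11=1·61089+24203=85292,  q_11=1·3887+1540=5427
(x₁, y₁) = (85292, 5427);  85292² − 247·5427² = 1 ✓
k=2:  x_2 = 85292·85292+247·5427·5427 = 14549450527,  y_2 = 85292·5427+5427·85292 = 925759368
k=3:  x_3 = 85292·14549450527+247·5427·925759368 = 2481903468612476,  y_3 = 85292·925759368+5427·14549450527 = 157919736025485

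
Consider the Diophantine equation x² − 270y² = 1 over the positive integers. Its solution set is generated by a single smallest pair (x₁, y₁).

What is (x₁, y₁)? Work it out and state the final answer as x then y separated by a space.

5291 322

d=270: √d = [16; 2,3,6,3,2,32] (ℓ=6, even), read p_5/q_5
a_0=16:  p_0=16·1+0=16,  q_0=16·0+1=1
a_1=2:  p_1=2·16+1=33,  q_1=2·1+0=2
a_2=3:  p_2=3·33+16=115,  q_2=3·2+1=7
a_3=6:  p_3=6·115+33=723,  q_3=6·7+2=44
a_4=3:  p_4=3·723+115=2284,  q_4=3·44+7=139
a_5=2:  p_5=2·2284+723=5291,  q_5=2·139+44=322
→ (5291, 322).  Check: 5291²=27994681, 270·322²=27994680, difference 1.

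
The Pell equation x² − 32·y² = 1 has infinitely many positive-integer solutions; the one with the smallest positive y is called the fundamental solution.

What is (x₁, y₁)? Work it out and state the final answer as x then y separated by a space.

√32 → a₀=5, period (1,1,1,10); ℓ=4 even so k=3
k=0  a_k=5  p_k/q_k = 5/1
k=1  a_k=1  p_k/q_k = 6/1
k=2  a_k=1  p_k/q_k = 11/2
k=3  a_k=1  p_k/q_k = 17/3
fundamental: x₁=17, y₁=3  (since 289 − 32·9 = 1)

17 3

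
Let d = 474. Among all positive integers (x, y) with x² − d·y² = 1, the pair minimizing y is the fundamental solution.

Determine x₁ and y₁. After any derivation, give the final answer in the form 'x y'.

193549 8890

[21; 1,3,2,1,1,…,3,1,42] for √474; ℓ=14 ⇒ convergent index 13
k=0  a_k=21  p_k/q_k = 21/1
k=1  a_k=1  p_k/q_k = 22/1
…
k=3  a_k=2  p_k/q_k = 196/9
…
k=8  a_k=1  p_k/q_k = 5813/267
k=9  a_k=1  p_k/q_k = 10864/499
k=10  a_k=1  p_k/q_k = 16677/766
…
k=12  a_k=3  p_k/q_k = 149331/6859
k=13  a_k=1  p_k/q_k = 193549/8890
fundamental: x₁=193549, y₁=8890  (since 37461215401 − 474·79032100 = 1)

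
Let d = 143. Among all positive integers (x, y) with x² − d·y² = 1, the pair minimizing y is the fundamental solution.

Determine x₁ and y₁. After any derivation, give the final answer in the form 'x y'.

√143 = [11; 1,22, …], period ℓ=2 (even) → k=1
i=0: a=11 ⇒ p=11, q=1
i=1: a=1 ⇒ p=12, q=1
fundamental: x₁=12, y₁=1  (since 144 − 143·1 = 1)

12 1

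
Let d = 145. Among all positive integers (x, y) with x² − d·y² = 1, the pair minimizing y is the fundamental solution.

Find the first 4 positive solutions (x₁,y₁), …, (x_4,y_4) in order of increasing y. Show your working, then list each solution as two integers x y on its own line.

289 24
167041 13872
96549409 8017992
55805391361 4634385504

√145 → a₀=12, period (24); ℓ=1 odd so k=1
step 0: (12, 1)  from 12·(1,0) + (0,1)
step 1: (289, 24)  from 24·(12,1) + (1,0)
→ (289, 24).  Check: 289²=83521, 145·24²=83520, difference 1.
n=2: (289,24)∘(289,24) = (289·289+145·24·24, 289·24+24·289) = (167041,13872)
n=3: (167041,13872)∘(289,24) = (289·167041+145·24·13872, 289·13872+24·167041) = (96549409,8017992)
n=4: (96549409,8017992)∘(289,24) = (289·96549409+145·24·8017992, 289·8017992+24·96549409) = (55805391361,4634385504)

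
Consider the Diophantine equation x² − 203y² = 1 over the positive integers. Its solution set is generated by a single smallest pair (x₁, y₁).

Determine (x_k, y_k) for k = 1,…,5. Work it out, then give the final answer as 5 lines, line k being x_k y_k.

57 4
6497 456
740601 51980
84422017 5925264
9623369337 675428116

d=203: √d = [14; 4,28] (ℓ=2, even), read p_1/q_1
i=0: a=14 ⇒ p=14, q=1
i=1: a=4 ⇒ p=57, q=4
fundamental: x₁=57, y₁=4  (since 3249 − 203·16 = 1)
(x_2, y_2) = (57·57 + 203·4·4, 57·4 + 4·57) = (6497, 456)
(x_3, y_3) = (57·6497 + 203·4·456, 57·456 + 4·6497) = (740601, 51980)
(x_4, y_4) = (57·740601 + 203·4·51980, 57·51980 + 4·740601) = (84422017, 5925264)
(x_5, y_5) = (57·84422017 + 203·4·5925264, 57·5925264 + 4·84422017) = (9623369337, 675428116)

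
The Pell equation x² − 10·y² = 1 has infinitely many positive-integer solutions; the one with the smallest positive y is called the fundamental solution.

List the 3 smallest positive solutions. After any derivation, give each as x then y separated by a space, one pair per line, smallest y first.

d=10: √d = [3; 6] (ℓ=1, odd), read p_1/q_1
step 0: (3, 1)  from 3·(1,0) + (0,1)
step 1: (19, 6)  from 6·(3,1) + (1,0)
fundamental: x₁=19, y₁=6  (since 361 − 10·36 = 1)
k=2:  x_2 = 19·19+10·6·6 = 721,  y_2 = 19·6+6·19 = 228
k=3:  x_3 = 19·721+10·6·228 = 27379,  y_3 = 19·228+6·721 = 8658

19 6
721 228
27379 8658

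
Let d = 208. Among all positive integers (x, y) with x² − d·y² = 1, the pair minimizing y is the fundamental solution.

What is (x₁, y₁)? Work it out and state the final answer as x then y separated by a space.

√208 → a₀=14, period (2,2,1,2,2,28); ℓ=6 even so k=5
step 0: (14, 1)  from 14·(1,0) + (0,1)
…
step 2: (72, 5)  from 2·(29,2) + (14,1)
step 3: (101, 7)  from 1·(72,5) + (29,2)
step 4: (274, 19)  from 2·(101,7) + (72,5)
step 5: (649, 45)  from 2·(274,19) + (101,7)
fundamental: x₁=649, y₁=45  (since 421201 − 208·2025 = 1)

649 45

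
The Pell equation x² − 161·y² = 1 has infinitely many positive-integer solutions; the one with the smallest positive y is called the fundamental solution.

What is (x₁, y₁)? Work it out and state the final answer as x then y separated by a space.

[12; 1,2,4,1,2,1,4,2,1,24] for √161; ℓ=10 ⇒ convergent index 9
a_0=12:  p_0=12·1+0=12,  q_0=12·0+1=1
…
a_4=1:  p_4=1·165+38=203,  q_4=1·13+3=16
…
a_6=1:  p_6=1·571+203=774,  q_6=1·45+16=61
…
a_8=2:  p_8=2·3667+774=8108,  q_8=2·289+61=639
a_9=1:  p_9=1·8108+3667=11775,  q_9=1·639+289=928
→ (11775, 928).  Check: 11775²=138650625, 161·928²=138650624, difference 1.

11775 928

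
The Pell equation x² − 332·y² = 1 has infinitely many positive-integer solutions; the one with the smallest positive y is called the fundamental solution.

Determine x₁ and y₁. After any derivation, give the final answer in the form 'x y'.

[18; 4,1,1,8,1,1,4,36] for √332; ℓ=8 ⇒ convergent index 7
step 0: (18, 1)  from 18·(1,0) + (0,1)
step 1: (73, 4)  from 4·(18,1) + (1,0)
step 2: (91, 5)  from 1·(73,4) + (18,1)
step 3: (164, 9)  from 1·(91,5) + (73,4)
step 4: (1403, 77)  from 8·(164,9) + (91,5)
step 5: (1567, 86)  from 1·(1403,77) + (164,9)
step 6: (2970, 163)  from 1·(1567,86) + (1403,77)
step 7: (13447, 738)  from 4·(2970,163) + (1567,86)
→ (13447, 738).  Check: 13447²=180821809, 332·738²=180821808, difference 1.

13447 738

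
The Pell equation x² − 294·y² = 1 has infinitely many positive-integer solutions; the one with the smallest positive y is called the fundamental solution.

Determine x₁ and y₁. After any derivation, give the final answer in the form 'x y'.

4801 280

√294 → a₀=17, period (6,1,4,1,6,34); ℓ=6 even so k=5
step 0: (17, 1)  from 17·(1,0) + (0,1)
step 1: (103, 6)  from 6·(17,1) + (1,0)
step 2: (120, 7)  from 1·(103,6) + (17,1)
…
step 4: (703, 41)  from 1·(583,34) + (120,7)
step 5: (4801, 280)  from 6·(703,41) + (583,34)
(x₁, y₁) = (4801, 280);  4801² − 294·280² = 1 ✓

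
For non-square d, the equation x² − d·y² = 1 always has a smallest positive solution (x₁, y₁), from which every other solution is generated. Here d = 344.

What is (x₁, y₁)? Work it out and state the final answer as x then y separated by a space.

10405 561

d=344: √d = [18; 1,1,4,1,3,1,4,1,1,36] (ℓ=10, even), read p_9/q_9
i=0: a=18 ⇒ p=18, q=1
…
i=3: a=4 ⇒ p=167, q=9
i=4: a=1 ⇒ p=204, q=11
i=5: a=3 ⇒ p=779, q=42
…
i=8: a=1 ⇒ p=5694, q=307
i=9: a=1 ⇒ p=10405, q=561
fundamental: x₁=10405, y₁=561  (since 108264025 − 344·314721 = 1)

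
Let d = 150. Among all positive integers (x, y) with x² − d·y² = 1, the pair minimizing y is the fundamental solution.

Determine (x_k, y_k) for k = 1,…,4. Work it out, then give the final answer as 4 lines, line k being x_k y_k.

49 4
4801 392
470449 38412
46099201 3763984

√150 → a₀=12, period (4,24); ℓ=2 even so k=1
k=0  a_k=12  p_k/q_k = 12/1
k=1  a_k=4  p_k/q_k = 49/4
(x₁, y₁) = (49, 4);  49² − 150·4² = 1 ✓
n=2: (49,4)∘(49,4) = (49·49+150·4·4, 49·4+4·49) = (4801,392)
n=3: (4801,392)∘(49,4) = (49·4801+150·4·392, 49·392+4·4801) = (470449,38412)
n=4: (470449,38412)∘(49,4) = (49·470449+150·4·38412, 49·38412+4·470449) = (46099201,3763984)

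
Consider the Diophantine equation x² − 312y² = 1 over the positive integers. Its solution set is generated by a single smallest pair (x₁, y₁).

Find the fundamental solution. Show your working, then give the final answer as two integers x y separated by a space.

53 3

√312 → a₀=17, period (1,1,1,34); ℓ=4 even so k=3
step 0: (17, 1)  from 17·(1,0) + (0,1)
…
step 2: (35, 2)  from 1·(18,1) + (17,1)
step 3: (53, 3)  from 1·(35,2) + (18,1)
(x₁, y₁) = (53, 3);  53² − 312·3² = 1 ✓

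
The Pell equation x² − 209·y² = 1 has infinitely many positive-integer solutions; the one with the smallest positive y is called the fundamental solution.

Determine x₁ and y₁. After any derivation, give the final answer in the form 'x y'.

[14; 2,5,3,2,3,5,2,28] for √209; ℓ=8 ⇒ convergent index 7
i=0: a=14 ⇒ p=14, q=1
i=1: a=2 ⇒ p=29, q=2
i=2: a=5 ⇒ p=159, q=11
i=3: a=3 ⇒ p=506, q=35
…
i=5: a=3 ⇒ p=4019, q=278
i=6: a=5 ⇒ p=21266, q=1471
i=7: a=2 ⇒ p=46551, q=3220
(x₁, y₁) = (46551, 3220);  46551² − 209·3220² = 1 ✓

46551 3220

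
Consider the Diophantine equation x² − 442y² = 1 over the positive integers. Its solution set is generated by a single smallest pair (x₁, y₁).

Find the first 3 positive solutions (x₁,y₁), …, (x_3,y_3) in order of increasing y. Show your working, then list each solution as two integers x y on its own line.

d=442: √d = [21; 42] (ℓ=1, odd), read p_1/q_1
step 0: (21, 1)  from 21·(1,0) + (0,1)
step 1: (883, 42)  from 42·(21,1) + (1,0)
(x₁, y₁) = (883, 42);  883² − 442·42² = 1 ✓
(883+42√442)^2 = 1559377 + 74172√442
(883+42√442)^3 = 2753858899 + 130987710√442

883 42
1559377 74172
2753858899 130987710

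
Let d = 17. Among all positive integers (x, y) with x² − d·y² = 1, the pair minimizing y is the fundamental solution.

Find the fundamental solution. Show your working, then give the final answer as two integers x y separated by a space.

33 8

√17 = [4; 8, …], period ℓ=1 (odd) → k=1
a_0=4:  p_0=4·1+0=4,  q_0=4·0+1=1
a_1=8:  p_1=8·4+1=33,  q_1=8·1+0=8
fundamental: x₁=33, y₁=8  (since 1089 − 17·64 = 1)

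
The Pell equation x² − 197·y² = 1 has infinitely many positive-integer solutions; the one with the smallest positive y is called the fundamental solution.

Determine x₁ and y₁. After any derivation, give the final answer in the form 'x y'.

√197 = [14; 28, …], period ℓ=1 (odd) → k=1
k=0  a_k=14  p_k/q_k = 14/1
k=1  a_k=28  p_k/q_k = 393/28
→ (393, 28).  Check: 393²=154449, 197·28²=154448, difference 1.

393 28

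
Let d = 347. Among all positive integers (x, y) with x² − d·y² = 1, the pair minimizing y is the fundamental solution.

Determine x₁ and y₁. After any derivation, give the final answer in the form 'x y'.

641602 34443

√347 = [18; 1,1,1,2,4,…,1,1,36, …], period ℓ=14 (even) → k=13
step 0: (18, 1)  from 18·(1,0) + (0,1)
…
step 3: (56, 3)  from 1·(37,2) + (19,1)
…
step 5: (652, 35)  from 4·(149,8) + (56,3)
step 6: (801, 43)  from 1·(652,35) + (149,8)
…
step 12: (402885, 21628)  from 1·(238717,12815) + (164168,8813)
step 13: (641602, 34443)  from 1·(402885,21628) + (238717,12815)
fundamental: x₁=641602, y₁=34443  (since 411653126404 − 347·1186320249 = 1)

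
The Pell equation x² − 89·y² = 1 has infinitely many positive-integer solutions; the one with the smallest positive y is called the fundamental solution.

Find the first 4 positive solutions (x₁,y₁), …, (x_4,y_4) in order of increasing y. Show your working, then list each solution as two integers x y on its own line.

[9; 2,3,3,2,18] for √89; ℓ=5 ⇒ convergent index 9
step 0: (9, 1)  from 9·(1,0) + (0,1)
…
step 2: (66, 7)  from 3·(19,2) + (9,1)
step 3: (217, 23)  from 3·(66,7) + (19,2)
…
step 7: (66019, 6998)  from 3·(18934,2007) + (9217,977)
step 8: (216991, 23001)  from 3·(66019,6998) + (18934,2007)
step 9: (500001, 53000)  from 2·(216991,23001) + (66019,6998)
fundamental: x₁=500001, y₁=53000  (since 250001000001 − 89·2809000000 = 1)
k=2:  x_2 = 500001·500001+89·53000·53000 = 500002000001,  y_2 = 500001·53000+53000·500001 = 53000106000
k=3:  x_3 = 500001·500002000001+89·53000·53000106000 = 500003000004500001,  y_3 = 500001·53000106000+53000·500002000001 = 53000212000159000
k=4:  x_4 = 500001·500003000004500001+89·53000·53000212000159000 = 500004000010000008000001,  y_4 = 500001·53000212000159000+53000·500003000004500001 = 53000318000530000212000

500001 53000
500002000001 53000106000
500003000004500001 53000212000159000
500004000010000008000001 53000318000530000212000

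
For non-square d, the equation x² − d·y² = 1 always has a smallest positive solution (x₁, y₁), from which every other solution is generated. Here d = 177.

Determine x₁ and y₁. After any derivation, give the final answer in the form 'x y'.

d=177: √d = [13; 3,3,2,8,2,3,3,26] (ℓ=8, even), read p_7/q_7
i=0: a=13 ⇒ p=13, q=1
…
i=3: a=2 ⇒ p=306, q=23
…
i=6: a=3 ⇒ p=18985, q=1427
i=7: a=3 ⇒ p=62423, q=4692
fundamental: x₁=62423, y₁=4692  (since 3896630929 − 177·22014864 = 1)

62423 4692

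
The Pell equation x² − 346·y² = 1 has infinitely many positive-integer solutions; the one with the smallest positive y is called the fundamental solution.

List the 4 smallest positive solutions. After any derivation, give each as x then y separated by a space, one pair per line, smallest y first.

17299 930
598510801 32176140
20707276675699 1113230090790
716430357827323201 38515534648976280

√346 = [18; 1,1,1,1,36, …], period ℓ=5 (odd) → k=9
k=0  a_k=18  p_k/q_k = 18/1
k=1  a_k=1  p_k/q_k = 19/1
k=2  a_k=1  p_k/q_k = 37/2
k=3  a_k=1  p_k/q_k = 56/3
k=4  a_k=1  p_k/q_k = 93/5
k=5  a_k=36  p_k/q_k = 3404/183
k=6  a_k=1  p_k/q_k = 3497/188
k=7  a_k=1  p_k/q_k = 6901/371
k=8  a_k=1  p_k/q_k = 10398/559
k=9  a_k=1  p_k/q_k = 17299/930
(x₁, y₁) = (17299, 930);  17299² − 346·930² = 1 ✓
(17299+930√346)^2 = 598510801 + 32176140√346
(17299+930√346)^3 = 20707276675699 + 1113230090790√346
(17299+930√346)^4 = 716430357827323201 + 38515534648976280√346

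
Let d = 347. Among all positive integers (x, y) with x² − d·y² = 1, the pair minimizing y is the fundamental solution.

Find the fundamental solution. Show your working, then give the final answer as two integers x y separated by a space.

d=347: √d = [18; 1,1,1,2,4,…,1,1,36] (ℓ=14, even), read p_13/q_13
i=0: a=18 ⇒ p=18, q=1
…
i=3: a=1 ⇒ p=56, q=3
i=4: a=2 ⇒ p=149, q=8
…
i=6: a=1 ⇒ p=801, q=43
i=7: a=17 ⇒ p=14269, q=766
i=8: a=1 ⇒ p=15070, q=809
…
i=12: a=1 ⇒ p=402885, q=21628
i=13: a=1 ⇒ p=641602, q=34443
fundamental: x₁=641602, y₁=34443  (since 411653126404 − 347·1186320249 = 1)

641602 34443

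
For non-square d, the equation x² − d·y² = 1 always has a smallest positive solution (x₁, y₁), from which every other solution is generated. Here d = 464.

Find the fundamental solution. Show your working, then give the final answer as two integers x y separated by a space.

√464 = [21; 1,1,5,1,1,1,5,1,1,42, …], period ℓ=10 (even) → k=9
a_0=21:  p_0=21·1+0=21,  q_0=21·0+1=1
a_1=1:  p_1=1·21+1=22,  q_1=1·1+0=1
…
a_6=1:  p_6=1·517+280=797,  q_6=1·24+13=37
a_7=5:  p_7=5·797+517=4502,  q_7=5·37+24=209
a_8=1:  p_8=1·4502+797=5299,  q_8=1·209+37=246
a_9=1:  p_9=1·5299+4502=9801,  q_9=1·246+209=455
(x₁, y₁) = (9801, 455);  9801² − 464·455² = 1 ✓

9801 455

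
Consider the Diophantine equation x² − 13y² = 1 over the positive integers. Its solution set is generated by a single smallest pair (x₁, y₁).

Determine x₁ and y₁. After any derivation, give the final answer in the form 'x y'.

d=13: √d = [3; 1,1,1,1,6] (ℓ=5, odd), read p_9/q_9
step 0: (3, 1)  from 3·(1,0) + (0,1)
…
step 5: (119, 33)  from 6·(18,5) + (11,3)
…
step 8: (393, 109)  from 1·(256,71) + (137,38)
step 9: (649, 180)  from 1·(393,109) + (256,71)
(x₁, y₁) = (649, 180);  649² − 13·180² = 1 ✓

649 180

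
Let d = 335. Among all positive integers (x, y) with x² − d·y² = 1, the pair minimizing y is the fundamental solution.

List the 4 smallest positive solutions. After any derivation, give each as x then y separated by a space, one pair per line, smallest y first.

604 33
729631 39864
881393644 48155679
1064722792321 58172020368

[18; 3,3,3,36] for √335; ℓ=4 ⇒ convergent index 3
i=0: a=18 ⇒ p=18, q=1
…
i=2: a=3 ⇒ p=183, q=10
i=3: a=3 ⇒ p=604, q=33
(x₁, y₁) = (604, 33);  604² − 335·33² = 1 ✓
k=2:  x_2 = 604·604+335·33·33 = 729631,  y_2 = 604·33+33·604 = 39864
k=3:  x_3 = 604·729631+335·33·39864 = 881393644,  y_3 = 604·39864+33·729631 = 48155679
k=4:  x_4 = 604·881393644+335·33·48155679 = 1064722792321,  y_4 = 604·48155679+33·881393644 = 58172020368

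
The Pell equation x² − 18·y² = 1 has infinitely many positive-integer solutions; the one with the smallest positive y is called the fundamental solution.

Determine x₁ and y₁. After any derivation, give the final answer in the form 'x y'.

√18 → a₀=4, period (4,8); ℓ=2 even so k=1
a_0=4:  p_0=4·1+0=4,  q_0=4·0+1=1
a_1=4:  p_1=4·4+1=17,  q_1=4·1+0=4
→ (17, 4).  Check: 17²=289, 18·4²=288, difference 1.

17 4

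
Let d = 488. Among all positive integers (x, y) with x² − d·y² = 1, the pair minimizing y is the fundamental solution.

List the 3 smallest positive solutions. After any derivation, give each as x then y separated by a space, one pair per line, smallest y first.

243 11
118097 5346
57394899 2598145

[22; 11,44] for √488; ℓ=2 ⇒ convergent index 1
a_0=22:  p_0=22·1+0=22,  q_0=22·0+1=1
a_1=11:  p_1=11·22+1=243,  q_1=11·1+0=11
(x₁, y₁) = (243, 11);  243² − 488·11² = 1 ✓
(243+11√488)^2 = 118097 + 5346√488
(243+11√488)^3 = 57394899 + 2598145√488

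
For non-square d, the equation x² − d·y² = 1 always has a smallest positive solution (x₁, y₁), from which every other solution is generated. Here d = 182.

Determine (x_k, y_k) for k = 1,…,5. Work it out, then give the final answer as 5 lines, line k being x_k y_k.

√182 → a₀=13, period (2,26); ℓ=2 even so k=1
k=0  a_k=13  p_k/q_k = 13/1
k=1  a_k=2  p_k/q_k = 27/2
fundamental: x₁=27, y₁=2  (since 729 − 182·4 = 1)
n=2: (27,2)∘(27,2) = (27·27+182·2·2, 27·2+2·27) = (1457,108)
n=3: (1457,108)∘(27,2) = (27·1457+182·2·108, 27·108+2·1457) = (78651,5830)
n=4: (78651,5830)∘(27,2) = (27·78651+182·2·5830, 27·5830+2·78651) = (4245697,314712)
n=5: (4245697,314712)∘(27,2) = (27·4245697+182·2·314712, 27·314712+2·4245697) = (229188987,16988618)

27 2
1457 108
78651 5830
4245697 314712
229188987 16988618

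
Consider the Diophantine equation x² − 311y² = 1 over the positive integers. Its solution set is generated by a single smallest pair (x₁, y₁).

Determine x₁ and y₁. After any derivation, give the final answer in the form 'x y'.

16883880 957397

d=311: √d = [17; 1,1,1,2,1,…,1,1,34] (ℓ=16, even), read p_15/q_15
step 0: (17, 1)  from 17·(1,0) + (0,1)
step 1: (18, 1)  from 1·(17,1) + (1,0)
step 2: (35, 2)  from 1·(18,1) + (17,1)
…
step 5: (194, 11)  from 1·(141,8) + (53,3)
step 6: (1305, 74)  from 6·(194,11) + (141,8)
step 7: (4109, 233)  from 3·(1305,74) + (194,11)
…
step 9: (217583, 12338)  from 3·(71158,4035) + (4109,233)
…
step 11: (1594239, 90401)  from 1·(1376656,78063) + (217583,12338)
…
step 13: (6159373, 349266)  from 1·(4565134,258865) + (1594239,90401)
step 14: (10724507, 608131)  from 1·(6159373,349266) + (4565134,258865)
step 15: (16883880, 957397)  from 1·(10724507,608131) + (6159373,349266)
(x₁, y₁) = (16883880, 957397);  16883880² − 311·957397² = 1 ✓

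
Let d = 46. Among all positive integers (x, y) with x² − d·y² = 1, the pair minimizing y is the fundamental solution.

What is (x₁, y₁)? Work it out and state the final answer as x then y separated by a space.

√46 = [6; 1,3,1,1,2,6,2,1,1,3,1,12, …], period ℓ=12 (even) → k=11
i=0: a=6 ⇒ p=6, q=1
…
i=2: a=3 ⇒ p=27, q=4
i=3: a=1 ⇒ p=34, q=5
…
i=5: a=2 ⇒ p=156, q=23
…
i=10: a=3 ⇒ p=19038, q=2807
i=11: a=1 ⇒ p=24335, q=3588
fundamental: x₁=24335, y₁=3588  (since 592192225 − 46·12873744 = 1)

24335 3588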